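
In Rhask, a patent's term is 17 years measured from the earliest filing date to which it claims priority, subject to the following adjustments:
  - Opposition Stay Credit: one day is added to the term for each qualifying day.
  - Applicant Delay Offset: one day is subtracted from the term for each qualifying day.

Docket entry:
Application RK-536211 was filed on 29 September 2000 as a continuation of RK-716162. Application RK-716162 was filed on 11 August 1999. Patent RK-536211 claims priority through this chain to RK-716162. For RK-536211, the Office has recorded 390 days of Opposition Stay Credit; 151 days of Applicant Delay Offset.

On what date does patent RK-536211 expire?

Earliest priority filing: 11 August 1999.
Base term: 11 August 1999 + 17 years → 11 August 2016.
Opposition Stay Credit: +390 days → 5 September 2017.
Applicant Delay Offset: −151 days → 7 April 2017.

2017-04-07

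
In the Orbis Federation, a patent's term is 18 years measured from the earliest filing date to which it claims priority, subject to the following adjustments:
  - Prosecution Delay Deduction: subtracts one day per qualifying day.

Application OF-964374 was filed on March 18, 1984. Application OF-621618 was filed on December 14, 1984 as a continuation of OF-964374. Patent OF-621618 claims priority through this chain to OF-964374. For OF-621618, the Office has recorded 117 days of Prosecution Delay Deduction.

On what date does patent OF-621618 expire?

Earliest priority filing: 18 March 1984.
Base term: 18 March 1984 + 18 years → 18 March 2002.
Prosecution Delay Deduction: −117 days → 21 November 2001.

November 21, 2001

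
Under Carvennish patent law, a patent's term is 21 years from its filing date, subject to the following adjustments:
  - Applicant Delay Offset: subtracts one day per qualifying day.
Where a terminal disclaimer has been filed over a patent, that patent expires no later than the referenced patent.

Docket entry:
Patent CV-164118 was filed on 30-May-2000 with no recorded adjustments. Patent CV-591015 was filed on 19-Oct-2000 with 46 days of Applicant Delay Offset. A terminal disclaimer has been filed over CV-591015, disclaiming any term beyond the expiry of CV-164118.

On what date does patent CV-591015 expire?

2021-05-30

Natural term of CV-591015:
  Base: filing + 21 years → 19 October 2021.
  Applicant Delay Offset: −46 days → 3 September 2021.
Expiry of referenced patent CV-164118:
  Base: filing + 21 years → 30 May 2021.
Terminal disclaimer: CV-591015 expires on the earlier of 3 September 2021 and 30 May 2021.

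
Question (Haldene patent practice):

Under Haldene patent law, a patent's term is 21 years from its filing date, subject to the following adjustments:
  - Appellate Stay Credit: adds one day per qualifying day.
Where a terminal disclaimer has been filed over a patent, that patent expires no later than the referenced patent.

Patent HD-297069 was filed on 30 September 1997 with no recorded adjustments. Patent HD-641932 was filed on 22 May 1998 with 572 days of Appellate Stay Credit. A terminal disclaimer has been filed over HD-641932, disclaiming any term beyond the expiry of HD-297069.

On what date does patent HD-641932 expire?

2018-09-30

Natural term of HD-641932:
  Base: filing + 21 years → 22 May 2019.
  Appellate Stay Credit: +572 days → 14 December 2020.
Expiry of referenced patent HD-297069:
  Base: filing + 21 years → 30 September 2018.
Terminal disclaimer: HD-641932 expires on the earlier of 14 December 2020 and 30 September 2018.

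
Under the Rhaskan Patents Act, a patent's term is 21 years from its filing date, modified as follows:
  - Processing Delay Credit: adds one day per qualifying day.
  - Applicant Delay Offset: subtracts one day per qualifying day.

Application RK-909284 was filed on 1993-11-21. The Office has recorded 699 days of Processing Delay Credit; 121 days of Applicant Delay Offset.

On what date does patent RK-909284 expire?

Base term: filing date + 21 years → 21 November 2014.
Processing Delay Credit: +699 days → 20 October 2016.
Applicant Delay Offset: −121 days → 21 June 2016.

2016-06-21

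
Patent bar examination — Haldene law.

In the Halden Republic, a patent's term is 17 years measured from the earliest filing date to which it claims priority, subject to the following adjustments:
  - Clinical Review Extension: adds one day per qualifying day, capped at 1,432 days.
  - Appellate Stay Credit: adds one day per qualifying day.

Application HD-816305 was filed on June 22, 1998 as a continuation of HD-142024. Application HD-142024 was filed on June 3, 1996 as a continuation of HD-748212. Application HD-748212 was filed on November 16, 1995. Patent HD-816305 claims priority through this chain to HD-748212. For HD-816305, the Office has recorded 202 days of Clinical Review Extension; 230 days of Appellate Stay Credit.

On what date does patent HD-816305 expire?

2014-01-22

Earliest priority filing: 16 November 1995.
Base term: 16 November 1995 + 17 years → 16 November 2012.
Clinical Review Extension: 202 days (within the 1432-day cap) → +202 days → 6 June 2013.
Appellate Stay Credit: +230 days → 22 January 2014.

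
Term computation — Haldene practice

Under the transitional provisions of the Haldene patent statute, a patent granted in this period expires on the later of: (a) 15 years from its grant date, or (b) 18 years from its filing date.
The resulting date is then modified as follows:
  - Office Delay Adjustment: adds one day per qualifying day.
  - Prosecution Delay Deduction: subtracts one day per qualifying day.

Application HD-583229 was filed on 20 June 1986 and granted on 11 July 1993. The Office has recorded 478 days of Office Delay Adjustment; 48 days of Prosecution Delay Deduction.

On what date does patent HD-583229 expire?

September 14, 2009

(a) grant + 15 years → 11 July 2008.
(b) filing + 18 years → 20 June 2004.
Later of the two: 11 July 2008.
Office Delay Adjustment: +478 days → 1 November 2009.
Prosecution Delay Deduction: −48 days → 14 September 2009.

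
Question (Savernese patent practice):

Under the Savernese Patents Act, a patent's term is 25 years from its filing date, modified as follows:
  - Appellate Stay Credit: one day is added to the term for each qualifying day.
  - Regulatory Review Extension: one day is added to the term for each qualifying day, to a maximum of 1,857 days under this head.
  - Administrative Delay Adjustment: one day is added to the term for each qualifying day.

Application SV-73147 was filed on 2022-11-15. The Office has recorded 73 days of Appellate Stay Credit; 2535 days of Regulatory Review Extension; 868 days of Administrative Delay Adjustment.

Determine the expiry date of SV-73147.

Base term: filing date + 25 years → 15 November 2047.
Appellate Stay Credit: +73 days → 27 January 2048.
Regulatory Review Extension: 2535 days claimed exceeds the 1857-day cap, so +1857 days → 26 February 2053.
Administrative Delay Adjustment: +868 days → 14 July 2055.

2055-07-14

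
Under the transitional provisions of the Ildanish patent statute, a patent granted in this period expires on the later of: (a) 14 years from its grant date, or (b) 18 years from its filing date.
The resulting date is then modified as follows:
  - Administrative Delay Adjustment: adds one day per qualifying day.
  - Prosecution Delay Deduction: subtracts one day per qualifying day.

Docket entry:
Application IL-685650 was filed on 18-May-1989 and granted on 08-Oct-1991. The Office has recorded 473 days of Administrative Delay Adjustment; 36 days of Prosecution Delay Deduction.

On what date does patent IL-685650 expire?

(a) grant + 14 years → 8 October 2005.
(b) filing + 18 years → 18 May 2007.
Later of the two: 18 May 2007.
Administrative Delay Adjustment: +473 days → 2 September 2008.
Prosecution Delay Deduction: −36 days → 28 July 2008.

July 28, 2008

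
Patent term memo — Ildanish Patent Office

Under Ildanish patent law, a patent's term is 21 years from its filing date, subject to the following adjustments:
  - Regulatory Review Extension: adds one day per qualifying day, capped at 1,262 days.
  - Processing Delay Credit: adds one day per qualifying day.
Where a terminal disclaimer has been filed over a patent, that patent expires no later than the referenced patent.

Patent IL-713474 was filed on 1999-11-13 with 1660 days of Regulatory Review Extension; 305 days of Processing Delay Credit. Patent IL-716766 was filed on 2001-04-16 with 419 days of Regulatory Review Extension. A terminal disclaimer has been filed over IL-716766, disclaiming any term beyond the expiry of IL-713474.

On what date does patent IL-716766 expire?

Natural term of IL-716766:
  Base: filing + 21 years → 16 April 2022.
  Regulatory Review Extension: 419 days (within the 1262-day cap) → +419 days → 9 June 2023.
Expiry of referenced patent IL-713474:
  Base: filing + 21 years → 13 November 2020.
  Regulatory Review Extension: 1660 days claimed exceeds the 1262-day cap, so +1262 days → 28 April 2024.
  Processing Delay Credit: +305 days → 27 February 2025.
Terminal disclaimer: IL-716766 expires on the earlier of 9 June 2023 and 27 February 2025.

June 9, 2023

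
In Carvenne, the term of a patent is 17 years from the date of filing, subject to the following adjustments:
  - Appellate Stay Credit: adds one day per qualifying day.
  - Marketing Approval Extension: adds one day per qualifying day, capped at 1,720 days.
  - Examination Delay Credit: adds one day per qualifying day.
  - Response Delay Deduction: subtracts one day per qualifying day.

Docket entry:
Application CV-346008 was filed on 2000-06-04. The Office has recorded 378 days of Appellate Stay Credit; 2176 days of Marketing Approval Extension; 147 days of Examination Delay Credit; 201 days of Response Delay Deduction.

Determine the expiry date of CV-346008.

Base term: filing date + 17 years → 4 June 2017.
Appellate Stay Credit: +378 days → 17 June 2018.
Marketing Approval Extension: 2176 days claimed exceeds the 1720-day cap, so +1720 days → 3 March 2023.
Examination Delay Credit: +147 days → 28 July 2023.
Response Delay Deduction: −201 days → 8 January 2023.

2023-01-08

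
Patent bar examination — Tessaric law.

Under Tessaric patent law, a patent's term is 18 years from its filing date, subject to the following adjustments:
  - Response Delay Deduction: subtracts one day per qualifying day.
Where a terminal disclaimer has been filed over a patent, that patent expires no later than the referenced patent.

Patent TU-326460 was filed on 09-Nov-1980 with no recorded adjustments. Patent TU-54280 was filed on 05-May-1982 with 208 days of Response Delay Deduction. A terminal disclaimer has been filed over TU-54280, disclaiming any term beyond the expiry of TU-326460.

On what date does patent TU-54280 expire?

1998-11-09

Natural term of TU-54280:
  Base: filing + 18 years → 5 May 2000.
  Response Delay Deduction: −208 days → 10 October 1999.
Expiry of referenced patent TU-326460:
  Base: filing + 18 years → 9 November 1998.
Terminal disclaimer: TU-54280 expires on the earlier of 10 October 1999 and 9 November 1998.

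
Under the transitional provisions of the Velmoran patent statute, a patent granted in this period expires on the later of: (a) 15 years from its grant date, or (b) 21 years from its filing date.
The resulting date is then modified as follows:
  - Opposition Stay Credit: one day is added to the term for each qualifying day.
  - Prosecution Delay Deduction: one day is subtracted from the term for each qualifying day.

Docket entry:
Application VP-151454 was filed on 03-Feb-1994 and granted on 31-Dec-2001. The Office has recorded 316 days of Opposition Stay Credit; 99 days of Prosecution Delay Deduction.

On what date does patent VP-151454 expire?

2017-08-05

(a) grant + 15 years → 31 December 2016.
(b) filing + 21 years → 3 February 2015.
Later of the two: 31 December 2016.
Opposition Stay Credit: +316 days → 12 November 2017.
Prosecution Delay Deduction: −99 days → 5 August 2017.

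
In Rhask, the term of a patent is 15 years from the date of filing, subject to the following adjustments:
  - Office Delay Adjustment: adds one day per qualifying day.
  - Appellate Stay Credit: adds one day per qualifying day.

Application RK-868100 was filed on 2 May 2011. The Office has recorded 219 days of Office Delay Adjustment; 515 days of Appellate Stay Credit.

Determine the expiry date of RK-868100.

May 5, 2028

Base term: filing date + 15 years → 2 May 2026.
Office Delay Adjustment: +219 days → 7 December 2026.
Appellate Stay Credit: +515 days → 5 May 2028.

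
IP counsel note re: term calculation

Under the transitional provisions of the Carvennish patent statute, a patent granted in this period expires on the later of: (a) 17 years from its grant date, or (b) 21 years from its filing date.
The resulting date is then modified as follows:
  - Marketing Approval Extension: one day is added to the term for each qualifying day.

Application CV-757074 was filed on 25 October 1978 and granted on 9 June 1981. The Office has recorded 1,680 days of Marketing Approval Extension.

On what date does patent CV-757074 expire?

(a) grant + 17 years → 9 June 1998.
(b) filing + 21 years → 25 October 1999.
Later of the two: 25 October 1999.
Marketing Approval Extension: +1680 days → 31 May 2004.

May 31, 2004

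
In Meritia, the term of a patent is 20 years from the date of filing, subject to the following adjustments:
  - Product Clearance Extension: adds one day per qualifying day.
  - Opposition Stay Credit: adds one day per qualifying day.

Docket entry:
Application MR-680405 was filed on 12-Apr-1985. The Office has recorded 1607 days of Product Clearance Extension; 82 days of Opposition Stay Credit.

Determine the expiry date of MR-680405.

2009-11-26

Base term: filing date + 20 years → 12 April 2005.
Product Clearance Extension: +1607 days → 5 September 2009.
Opposition Stay Credit: +82 days → 26 November 2009.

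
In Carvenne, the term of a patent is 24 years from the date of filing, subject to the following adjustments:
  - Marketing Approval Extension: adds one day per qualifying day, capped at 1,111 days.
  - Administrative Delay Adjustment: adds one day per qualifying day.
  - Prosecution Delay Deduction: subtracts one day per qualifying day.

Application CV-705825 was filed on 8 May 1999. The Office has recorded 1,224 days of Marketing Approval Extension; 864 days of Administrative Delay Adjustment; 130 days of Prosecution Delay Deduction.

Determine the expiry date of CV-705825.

2028-05-26

Base term: filing date + 24 years → 8 May 2023.
Marketing Approval Extension: 1224 days claimed exceeds the 1111-day cap, so +1111 days → 23 May 2026.
Administrative Delay Adjustment: +864 days → 3 October 2028.
Prosecution Delay Deduction: −130 days → 26 May 2028.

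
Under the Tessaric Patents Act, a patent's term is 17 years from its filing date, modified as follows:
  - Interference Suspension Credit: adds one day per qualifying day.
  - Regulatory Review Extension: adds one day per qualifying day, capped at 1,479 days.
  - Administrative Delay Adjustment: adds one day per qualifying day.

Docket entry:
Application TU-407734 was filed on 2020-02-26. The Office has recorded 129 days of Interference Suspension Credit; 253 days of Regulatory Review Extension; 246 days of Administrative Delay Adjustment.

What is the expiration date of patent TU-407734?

Base term: filing date + 17 years → 26 February 2037.
Interference Suspension Credit: +129 days → 5 July 2037.
Regulatory Review Extension: 253 days (within the 1479-day cap) → +253 days → 15 March 2038.
Administrative Delay Adjustment: +246 days → 16 November 2038.

November 16, 2038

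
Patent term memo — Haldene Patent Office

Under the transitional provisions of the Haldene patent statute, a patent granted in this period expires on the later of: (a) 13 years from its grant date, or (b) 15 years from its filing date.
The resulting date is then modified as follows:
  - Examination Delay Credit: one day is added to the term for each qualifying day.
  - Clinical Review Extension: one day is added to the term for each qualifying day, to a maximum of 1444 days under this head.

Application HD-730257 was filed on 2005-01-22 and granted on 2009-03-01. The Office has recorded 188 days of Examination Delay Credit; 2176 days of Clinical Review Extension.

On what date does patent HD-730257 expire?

August 19, 2026

(a) grant + 13 years → 1 March 2022.
(b) filing + 15 years → 22 January 2020.
Later of the two: 1 March 2022.
Examination Delay Credit: +188 days → 5 September 2022.
Clinical Review Extension: 2176 days claimed exceeds the 1444-day cap, so +1444 days → 19 August 2026.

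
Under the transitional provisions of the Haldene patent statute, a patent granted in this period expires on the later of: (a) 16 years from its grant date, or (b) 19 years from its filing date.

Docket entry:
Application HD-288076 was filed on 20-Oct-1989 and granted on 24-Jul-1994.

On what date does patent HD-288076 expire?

(a) grant + 16 years → 24 July 2010.
(b) filing + 19 years → 20 October 2008.
Later of the two: 24 July 2010.

July 24, 2010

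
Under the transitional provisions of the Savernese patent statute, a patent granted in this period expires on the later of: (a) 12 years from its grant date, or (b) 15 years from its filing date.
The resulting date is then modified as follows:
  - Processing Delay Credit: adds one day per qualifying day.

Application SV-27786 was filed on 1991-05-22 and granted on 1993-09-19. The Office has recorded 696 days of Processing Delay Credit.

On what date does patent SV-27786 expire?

(a) grant + 12 years → 19 September 2005.
(b) filing + 15 years → 22 May 2006.
Later of the two: 22 May 2006.
Processing Delay Credit: +696 days → 17 April 2008.

April 17, 2008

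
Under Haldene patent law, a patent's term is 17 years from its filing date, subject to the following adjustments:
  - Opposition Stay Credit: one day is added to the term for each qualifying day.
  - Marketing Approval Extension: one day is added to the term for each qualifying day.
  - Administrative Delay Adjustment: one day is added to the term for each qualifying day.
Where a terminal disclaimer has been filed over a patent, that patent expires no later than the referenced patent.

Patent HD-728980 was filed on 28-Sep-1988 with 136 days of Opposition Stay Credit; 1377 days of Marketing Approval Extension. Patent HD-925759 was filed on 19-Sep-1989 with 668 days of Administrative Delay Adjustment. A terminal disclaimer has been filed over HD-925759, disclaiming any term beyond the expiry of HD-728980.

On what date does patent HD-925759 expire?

2008-07-18

Natural term of HD-925759:
  Base: filing + 17 years → 19 September 2006.
  Administrative Delay Adjustment: +668 days → 18 July 2008.
Expiry of referenced patent HD-728980:
  Base: filing + 17 years → 28 September 2005.
  Opposition Stay Credit: +136 days → 11 February 2006.
  Marketing Approval Extension: +1377 days → 19 November 2009.
Terminal disclaimer: HD-925759 expires on the earlier of 18 July 2008 and 19 November 2009.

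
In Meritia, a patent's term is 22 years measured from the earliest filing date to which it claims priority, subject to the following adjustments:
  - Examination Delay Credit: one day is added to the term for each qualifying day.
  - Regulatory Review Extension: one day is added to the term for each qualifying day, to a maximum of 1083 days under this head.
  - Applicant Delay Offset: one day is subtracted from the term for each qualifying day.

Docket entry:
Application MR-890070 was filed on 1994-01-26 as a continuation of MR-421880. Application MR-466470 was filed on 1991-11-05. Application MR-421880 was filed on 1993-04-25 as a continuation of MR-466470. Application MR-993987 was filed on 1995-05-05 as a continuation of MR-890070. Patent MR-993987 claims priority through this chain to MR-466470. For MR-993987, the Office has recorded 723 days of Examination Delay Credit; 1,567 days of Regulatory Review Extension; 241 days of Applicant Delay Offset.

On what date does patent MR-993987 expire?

Earliest priority filing: 5 November 1991.
Base term: 5 November 1991 + 22 years → 5 November 2013.
Examination Delay Credit: +723 days → 29 October 2015.
Regulatory Review Extension: 1567 days claimed exceeds the 1083-day cap, so +1083 days → 16 October 2018.
Applicant Delay Offset: −241 days → 17 February 2018.

February 17, 2018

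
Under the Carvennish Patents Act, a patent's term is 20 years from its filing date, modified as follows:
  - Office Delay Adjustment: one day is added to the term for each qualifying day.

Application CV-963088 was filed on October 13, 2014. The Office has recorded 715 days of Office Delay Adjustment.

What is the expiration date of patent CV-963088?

Base term: filing date + 20 years → 13 October 2034.
Office Delay Adjustment: +715 days → 27 September 2036.

September 27, 2036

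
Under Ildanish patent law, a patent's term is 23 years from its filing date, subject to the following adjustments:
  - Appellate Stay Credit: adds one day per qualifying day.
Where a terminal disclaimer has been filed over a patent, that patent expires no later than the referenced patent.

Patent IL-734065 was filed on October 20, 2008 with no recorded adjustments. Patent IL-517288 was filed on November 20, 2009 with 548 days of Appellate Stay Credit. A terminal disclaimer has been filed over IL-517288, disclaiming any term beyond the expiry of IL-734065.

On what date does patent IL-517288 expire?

October 20, 2031

Natural term of IL-517288:
  Base: filing + 23 years → 20 November 2032.
  Appellate Stay Credit: +548 days → 22 May 2034.
Expiry of referenced patent IL-734065:
  Base: filing + 23 years → 20 October 2031.
Terminal disclaimer: IL-517288 expires on the earlier of 22 May 2034 and 20 October 2031.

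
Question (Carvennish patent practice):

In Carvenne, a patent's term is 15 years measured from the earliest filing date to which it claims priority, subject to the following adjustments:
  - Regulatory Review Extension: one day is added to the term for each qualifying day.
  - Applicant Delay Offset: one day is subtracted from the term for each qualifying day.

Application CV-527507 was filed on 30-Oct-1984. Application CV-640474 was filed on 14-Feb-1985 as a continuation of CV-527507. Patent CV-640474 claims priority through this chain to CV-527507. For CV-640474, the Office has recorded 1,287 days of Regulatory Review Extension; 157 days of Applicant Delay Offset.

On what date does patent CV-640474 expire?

Earliest priority filing: 30 October 1984.
Base term: 30 October 1984 + 15 years → 30 October 1999.
Regulatory Review Extension: +1287 days → 9 May 2003.
Applicant Delay Offset: −157 days → 3 December 2002.

2002-12-03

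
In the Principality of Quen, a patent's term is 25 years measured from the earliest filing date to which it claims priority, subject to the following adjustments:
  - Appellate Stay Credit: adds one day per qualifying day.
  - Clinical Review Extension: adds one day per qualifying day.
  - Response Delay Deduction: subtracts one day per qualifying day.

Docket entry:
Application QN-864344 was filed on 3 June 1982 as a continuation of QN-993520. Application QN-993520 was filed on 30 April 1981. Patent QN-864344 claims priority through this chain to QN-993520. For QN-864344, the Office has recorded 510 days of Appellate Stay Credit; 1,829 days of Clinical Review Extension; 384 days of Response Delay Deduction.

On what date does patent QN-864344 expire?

September 6, 2011

Earliest priority filing: 30 April 1981.
Base term: 30 April 1981 + 25 years → 30 April 2006.
Appellate Stay Credit: +510 days → 22 September 2007.
Clinical Review Extension: +1829 days → 24 September 2012.
Response Delay Deduction: −384 days → 6 September 2011.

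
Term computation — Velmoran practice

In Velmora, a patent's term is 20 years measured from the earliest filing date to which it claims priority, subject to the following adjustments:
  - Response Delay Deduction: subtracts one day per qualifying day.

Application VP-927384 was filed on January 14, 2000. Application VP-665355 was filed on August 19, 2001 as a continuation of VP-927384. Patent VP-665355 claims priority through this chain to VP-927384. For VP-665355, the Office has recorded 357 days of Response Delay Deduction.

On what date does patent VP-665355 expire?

2019-01-22

Earliest priority filing: 14 January 2000.
Base term: 14 January 2000 + 20 years → 14 January 2020.
Response Delay Deduction: −357 days → 22 January 2019.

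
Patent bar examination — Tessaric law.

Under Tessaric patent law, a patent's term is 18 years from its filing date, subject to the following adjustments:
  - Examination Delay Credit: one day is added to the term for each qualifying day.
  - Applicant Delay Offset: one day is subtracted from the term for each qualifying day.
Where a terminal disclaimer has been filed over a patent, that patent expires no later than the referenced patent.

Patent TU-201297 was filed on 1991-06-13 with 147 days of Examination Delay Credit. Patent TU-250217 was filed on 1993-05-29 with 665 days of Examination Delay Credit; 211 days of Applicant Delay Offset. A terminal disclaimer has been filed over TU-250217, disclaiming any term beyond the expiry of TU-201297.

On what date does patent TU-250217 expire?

November 7, 2009

Natural term of TU-250217:
  Base: filing + 18 years → 29 May 2011.
  Examination Delay Credit: +665 days → 24 March 2013.
  Applicant Delay Offset: −211 days → 25 August 2012.
Expiry of referenced patent TU-201297:
  Base: filing + 18 years → 13 June 2009.
  Examination Delay Credit: +147 days → 7 November 2009.
Terminal disclaimer: TU-250217 expires on the earlier of 25 August 2012 and 7 November 2009.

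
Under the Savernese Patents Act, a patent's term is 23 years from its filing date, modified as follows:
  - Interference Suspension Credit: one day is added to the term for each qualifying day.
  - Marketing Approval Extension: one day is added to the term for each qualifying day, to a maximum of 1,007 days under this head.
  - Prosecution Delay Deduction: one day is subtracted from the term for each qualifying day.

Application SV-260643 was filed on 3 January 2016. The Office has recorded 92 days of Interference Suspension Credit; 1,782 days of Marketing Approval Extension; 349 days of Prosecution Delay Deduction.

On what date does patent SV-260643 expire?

January 22, 2041

Base term: filing date + 23 years → 3 January 2039.
Interference Suspension Credit: +92 days → 5 April 2039.
Marketing Approval Extension: 1782 days claimed exceeds the 1007-day cap, so +1007 days → 6 January 2042.
Prosecution Delay Deduction: −349 days → 22 January 2041.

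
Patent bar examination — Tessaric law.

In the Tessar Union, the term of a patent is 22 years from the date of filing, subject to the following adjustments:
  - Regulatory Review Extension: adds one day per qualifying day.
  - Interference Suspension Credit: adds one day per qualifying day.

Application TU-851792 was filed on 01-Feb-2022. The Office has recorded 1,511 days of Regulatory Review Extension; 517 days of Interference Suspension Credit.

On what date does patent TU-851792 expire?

Base term: filing date + 22 years → 1 February 2044.
Regulatory Review Extension: +1511 days → 22 March 2048.
Interference Suspension Credit: +517 days → 21 August 2049.

2049-08-21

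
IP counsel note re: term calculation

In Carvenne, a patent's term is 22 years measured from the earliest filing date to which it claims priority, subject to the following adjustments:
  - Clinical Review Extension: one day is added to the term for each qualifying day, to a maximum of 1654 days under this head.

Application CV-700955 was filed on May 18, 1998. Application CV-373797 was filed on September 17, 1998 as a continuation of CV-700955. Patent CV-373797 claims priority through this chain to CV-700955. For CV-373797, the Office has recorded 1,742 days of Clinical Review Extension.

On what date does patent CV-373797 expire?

Earliest priority filing: 18 May 1998.
Base term: 18 May 1998 + 22 years → 18 May 2020.
Clinical Review Extension: 1742 days claimed exceeds the 1654-day cap, so +1654 days → 27 November 2024.

November 27, 2024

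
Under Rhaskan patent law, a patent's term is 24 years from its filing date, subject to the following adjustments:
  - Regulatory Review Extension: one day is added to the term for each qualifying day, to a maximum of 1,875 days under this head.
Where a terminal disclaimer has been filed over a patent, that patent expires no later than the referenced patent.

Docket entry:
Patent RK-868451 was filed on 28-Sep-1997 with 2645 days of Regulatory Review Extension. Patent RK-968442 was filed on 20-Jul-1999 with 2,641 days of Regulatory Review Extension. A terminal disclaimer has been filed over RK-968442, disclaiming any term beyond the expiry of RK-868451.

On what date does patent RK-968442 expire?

2026-11-16

Natural term of RK-968442:
  Base: filing + 24 years → 20 July 2023.
  Regulatory Review Extension: 2641 days claimed exceeds the 1875-day cap, so +1875 days → 6 September 2028.
Expiry of referenced patent RK-868451:
  Base: filing + 24 years → 28 September 2021.
  Regulatory Review Extension: 2645 days claimed exceeds the 1875-day cap, so +1875 days → 16 November 2026.
Terminal disclaimer: RK-968442 expires on the earlier of 6 September 2028 and 16 November 2026.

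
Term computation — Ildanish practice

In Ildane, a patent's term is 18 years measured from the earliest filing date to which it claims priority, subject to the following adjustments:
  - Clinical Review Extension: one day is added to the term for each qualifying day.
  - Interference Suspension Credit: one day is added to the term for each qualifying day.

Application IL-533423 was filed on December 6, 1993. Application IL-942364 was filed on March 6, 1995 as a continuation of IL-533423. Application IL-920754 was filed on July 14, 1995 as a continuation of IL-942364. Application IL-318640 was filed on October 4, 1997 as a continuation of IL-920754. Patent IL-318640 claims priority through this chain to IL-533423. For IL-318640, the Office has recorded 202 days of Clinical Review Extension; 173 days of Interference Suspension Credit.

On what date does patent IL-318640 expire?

2012-12-15

Earliest priority filing: 6 December 1993.
Base term: 6 December 1993 + 18 years → 6 December 2011.
Clinical Review Extension: +202 days → 25 June 2012.
Interference Suspension Credit: +173 days → 15 December 2012.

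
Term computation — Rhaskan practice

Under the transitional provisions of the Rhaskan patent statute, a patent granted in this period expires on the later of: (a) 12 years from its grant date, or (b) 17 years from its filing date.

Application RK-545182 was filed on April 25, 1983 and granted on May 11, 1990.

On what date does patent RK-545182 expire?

May 11, 2002

(a) grant + 12 years → 11 May 2002.
(b) filing + 17 years → 25 April 2000.
Later of the two: 11 May 2002.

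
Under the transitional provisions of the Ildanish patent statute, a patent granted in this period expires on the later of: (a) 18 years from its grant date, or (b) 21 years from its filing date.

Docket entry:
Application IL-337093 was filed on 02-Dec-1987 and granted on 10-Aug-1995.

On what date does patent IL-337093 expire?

August 10, 2013

(a) grant + 18 years → 10 August 2013.
(b) filing + 21 years → 2 December 2008.
Later of the two: 10 August 2013.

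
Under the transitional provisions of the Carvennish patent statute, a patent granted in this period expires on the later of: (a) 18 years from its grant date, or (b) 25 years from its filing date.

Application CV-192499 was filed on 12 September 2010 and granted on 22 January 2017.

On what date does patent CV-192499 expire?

September 12, 2035

(a) grant + 18 years → 22 January 2035.
(b) filing + 25 years → 12 September 2035.
Later of the two: 12 September 2035.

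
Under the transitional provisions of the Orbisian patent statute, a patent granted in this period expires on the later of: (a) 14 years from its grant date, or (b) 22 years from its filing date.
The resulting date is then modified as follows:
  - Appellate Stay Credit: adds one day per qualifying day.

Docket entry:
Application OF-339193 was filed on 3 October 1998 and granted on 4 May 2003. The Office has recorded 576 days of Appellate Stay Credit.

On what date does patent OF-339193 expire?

(a) grant + 14 years → 4 May 2017.
(b) filing + 22 years → 3 October 2020.
Later of the two: 3 October 2020.
Appellate Stay Credit: +576 days → 2 May 2022.

May 2, 2022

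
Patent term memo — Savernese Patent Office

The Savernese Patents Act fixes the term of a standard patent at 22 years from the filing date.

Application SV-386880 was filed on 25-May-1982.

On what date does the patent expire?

2004-05-25

Filing date + 22 years → 25 May 2004.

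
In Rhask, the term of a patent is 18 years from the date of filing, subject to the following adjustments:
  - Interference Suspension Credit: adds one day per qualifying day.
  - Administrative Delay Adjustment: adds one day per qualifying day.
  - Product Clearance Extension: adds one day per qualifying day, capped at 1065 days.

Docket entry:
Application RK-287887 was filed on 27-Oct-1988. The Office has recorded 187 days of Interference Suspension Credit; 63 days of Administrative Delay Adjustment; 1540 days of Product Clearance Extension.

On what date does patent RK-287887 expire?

2010-06-03

Base term: filing date + 18 years → 27 October 2006.
Interference Suspension Credit: +187 days → 2 May 2007.
Administrative Delay Adjustment: +63 days → 4 July 2007.
Product Clearance Extension: 1540 days claimed exceeds the 1065-day cap, so +1065 days → 3 June 2010.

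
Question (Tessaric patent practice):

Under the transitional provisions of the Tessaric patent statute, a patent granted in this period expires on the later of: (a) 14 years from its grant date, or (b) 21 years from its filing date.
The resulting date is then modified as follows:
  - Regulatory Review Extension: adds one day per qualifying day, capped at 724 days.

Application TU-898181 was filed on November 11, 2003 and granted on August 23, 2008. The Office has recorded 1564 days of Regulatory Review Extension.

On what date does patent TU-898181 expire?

2026-11-05

(a) grant + 14 years → 23 August 2022.
(b) filing + 21 years → 11 November 2024.
Later of the two: 11 November 2024.
Regulatory Review Extension: 1564 days claimed exceeds the 724-day cap, so +724 days → 5 November 2026.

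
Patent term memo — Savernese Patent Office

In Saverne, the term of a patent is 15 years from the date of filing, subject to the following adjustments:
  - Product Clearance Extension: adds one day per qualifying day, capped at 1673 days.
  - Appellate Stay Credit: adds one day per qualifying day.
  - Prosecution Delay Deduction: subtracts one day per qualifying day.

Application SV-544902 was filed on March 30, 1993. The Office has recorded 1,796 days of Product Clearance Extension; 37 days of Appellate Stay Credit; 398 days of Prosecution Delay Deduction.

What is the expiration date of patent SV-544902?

2011-11-02

Base term: filing date + 15 years → 30 March 2008.
Product Clearance Extension: 1796 days claimed exceeds the 1673-day cap, so +1673 days → 28 October 2012.
Appellate Stay Credit: +37 days → 4 December 2012.
Prosecution Delay Deduction: −398 days → 2 November 2011.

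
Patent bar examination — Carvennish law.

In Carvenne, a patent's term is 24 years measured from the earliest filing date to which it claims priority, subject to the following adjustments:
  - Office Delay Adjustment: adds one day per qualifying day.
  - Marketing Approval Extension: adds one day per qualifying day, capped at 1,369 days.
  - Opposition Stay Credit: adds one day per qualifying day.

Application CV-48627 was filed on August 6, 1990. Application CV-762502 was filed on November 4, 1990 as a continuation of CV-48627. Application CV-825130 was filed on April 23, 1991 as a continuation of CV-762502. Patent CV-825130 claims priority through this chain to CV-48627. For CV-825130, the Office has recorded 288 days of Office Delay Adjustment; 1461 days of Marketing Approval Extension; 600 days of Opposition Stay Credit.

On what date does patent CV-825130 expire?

Earliest priority filing: 6 August 1990.
Base term: 6 August 1990 + 24 years → 6 August 2014.
Office Delay Adjustment: +288 days → 21 May 2015.
Marketing Approval Extension: 1461 days claimed exceeds the 1369-day cap, so +1369 days → 18 February 2019.
Opposition Stay Credit: +600 days → 10 October 2020.

2020-10-10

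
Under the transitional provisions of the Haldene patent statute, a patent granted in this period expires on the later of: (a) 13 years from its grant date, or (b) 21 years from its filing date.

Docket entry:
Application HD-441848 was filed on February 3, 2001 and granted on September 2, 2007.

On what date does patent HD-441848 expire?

2022-02-03

(a) grant + 13 years → 2 September 2020.
(b) filing + 21 years → 3 February 2022.
Later of the two: 3 February 2022.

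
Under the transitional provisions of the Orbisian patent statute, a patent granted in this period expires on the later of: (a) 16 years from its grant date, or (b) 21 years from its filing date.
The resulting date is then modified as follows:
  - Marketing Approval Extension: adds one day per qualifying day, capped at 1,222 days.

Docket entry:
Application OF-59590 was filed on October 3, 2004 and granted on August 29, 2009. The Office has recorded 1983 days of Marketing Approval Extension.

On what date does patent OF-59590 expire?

(a) grant + 16 years → 29 August 2025.
(b) filing + 21 years → 3 October 2025.
Later of the two: 3 October 2025.
Marketing Approval Extension: 1983 days claimed exceeds the 1222-day cap, so +1222 days → 6 February 2029.

2029-02-06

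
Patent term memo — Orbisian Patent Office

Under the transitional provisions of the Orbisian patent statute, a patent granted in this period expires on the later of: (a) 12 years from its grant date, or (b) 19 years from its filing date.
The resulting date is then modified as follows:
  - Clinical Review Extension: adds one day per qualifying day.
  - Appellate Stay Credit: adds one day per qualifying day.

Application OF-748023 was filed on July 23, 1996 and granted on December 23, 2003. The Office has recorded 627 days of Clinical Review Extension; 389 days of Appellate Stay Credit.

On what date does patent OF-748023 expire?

(a) grant + 12 years → 23 December 2015.
(b) filing + 19 years → 23 July 2015.
Later of the two: 23 December 2015.
Clinical Review Extension: +627 days → 10 September 2017.
Appellate Stay Credit: +389 days → 4 October 2018.

2018-10-04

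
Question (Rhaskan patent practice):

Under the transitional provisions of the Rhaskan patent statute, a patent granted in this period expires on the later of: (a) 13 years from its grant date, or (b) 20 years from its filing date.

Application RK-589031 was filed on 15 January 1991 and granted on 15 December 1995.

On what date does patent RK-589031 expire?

(a) grant + 13 years → 15 December 2008.
(b) filing + 20 years → 15 January 2011.
Later of the two: 15 January 2011.

January 15, 2011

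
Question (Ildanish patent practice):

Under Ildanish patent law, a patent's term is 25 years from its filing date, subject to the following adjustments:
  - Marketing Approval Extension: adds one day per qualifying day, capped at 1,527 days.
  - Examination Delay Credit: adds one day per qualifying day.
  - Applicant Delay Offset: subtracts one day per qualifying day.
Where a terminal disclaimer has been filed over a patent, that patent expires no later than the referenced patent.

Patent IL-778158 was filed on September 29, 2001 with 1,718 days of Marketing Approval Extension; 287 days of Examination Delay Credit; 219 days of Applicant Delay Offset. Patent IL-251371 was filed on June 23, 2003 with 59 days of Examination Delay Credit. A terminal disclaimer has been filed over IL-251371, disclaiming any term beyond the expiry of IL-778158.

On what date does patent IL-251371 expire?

2028-08-21

Natural term of IL-251371:
  Base: filing + 25 years → 23 June 2028.
  Examination Delay Credit: +59 days → 21 August 2028.
Expiry of referenced patent IL-778158:
  Base: filing + 25 years → 29 September 2026.
  Marketing Approval Extension: 1718 days claimed exceeds the 1527-day cap, so +1527 days → 4 December 2030.
  Examination Delay Credit: +287 days → 17 September 2031.
  Applicant Delay Offset: −219 days → 10 February 2031.
Terminal disclaimer: IL-251371 expires on the earlier of 21 August 2028 and 10 February 2031.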